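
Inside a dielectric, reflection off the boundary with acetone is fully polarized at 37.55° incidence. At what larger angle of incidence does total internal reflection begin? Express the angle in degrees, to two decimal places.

From Brewster, n₂/n₁ = tan θ_B = tan 37.55° = 0.7687.
Then sin θ_c = n₂/n₁ = 0.7687, so θ_c = arcsin 0.7687 = 50.24°.

θ_c ≈ 50.24°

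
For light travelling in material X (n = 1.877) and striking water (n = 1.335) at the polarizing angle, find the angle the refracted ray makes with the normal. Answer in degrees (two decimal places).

θ_t ≈ 54.58°

θ_B = arctan(n₂/n₁) = arctan(1.335/1.877) = 35.42°.
Since θ_B + θ_t = 90° at Brewster incidence, θ_t = 90° − 35.42° = 54.58°.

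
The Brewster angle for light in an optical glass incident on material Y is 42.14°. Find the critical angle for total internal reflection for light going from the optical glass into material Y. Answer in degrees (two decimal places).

θ_c ≈ 64.80°

n₂/n₁ = tan 42.14° = 0.9048; the critical angle satisfies sin θ_c = n₂/n₁.
θ_c = arcsin(0.9048) = 64.80°.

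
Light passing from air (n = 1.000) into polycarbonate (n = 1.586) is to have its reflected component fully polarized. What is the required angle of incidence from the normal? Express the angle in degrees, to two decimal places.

θ_B ≈ 57.77°

Here n₂/n₁ = 1.586/1.000 = 1.5860, and Brewster's law gives tan θ_B = n₂/n₁.
So θ_B = arctan 1.5860 = 57.77°.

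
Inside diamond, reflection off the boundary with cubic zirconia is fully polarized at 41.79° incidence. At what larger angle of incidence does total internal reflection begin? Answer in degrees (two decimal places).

θ_c ≈ 63.35°

tan θ_B = n₂/n₁ = tan 41.79° = 0.8938.
Total internal reflection: sin θ_c = n₂/n₁ = 0.8938.
θ_c = arcsin(0.8938) = 63.35°.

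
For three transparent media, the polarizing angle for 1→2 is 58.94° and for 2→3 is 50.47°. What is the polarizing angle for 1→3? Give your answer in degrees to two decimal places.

θ_B ≈ 63.57°

Each Brewster angle gives a ratio: n₂/n₁ = tan 58.94° = 1.6603, n₃/n₂ = tan 50.47° = 1.2118.
n₃/n₁ = 2.0120. Then tan θ_B(1→3) = n₃/n₁, so θ_B(1→3) = arctan(2.0120) = 63.57°.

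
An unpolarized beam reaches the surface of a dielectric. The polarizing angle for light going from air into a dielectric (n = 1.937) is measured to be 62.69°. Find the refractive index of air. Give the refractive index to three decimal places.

n ≈ 1.000

Full polarization of the reflected beam means tan θ_B = n₂/n₁, where n₁ is the incident medium (air).
n₁ = n₂ / tan θ_B = 1.937 / tan 62.69° = 1.000.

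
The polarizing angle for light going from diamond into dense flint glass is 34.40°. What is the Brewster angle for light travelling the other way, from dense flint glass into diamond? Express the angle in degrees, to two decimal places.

θ_B' ≈ 55.60°

Reversing the direction swaps n₁ and n₂, so tan θ_B' = 1/tan θ_B and θ_B' = 90° − θ_B.
Hence θ_B' = 90° − 34.40° = 55.60°.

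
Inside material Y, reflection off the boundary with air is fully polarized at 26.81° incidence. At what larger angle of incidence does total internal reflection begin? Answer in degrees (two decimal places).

θ_c ≈ 30.35°

n₂/n₁ = tan 26.81° = 0.5054; the critical angle satisfies sin θ_c = n₂/n₁.
θ_c = arcsin(0.5054) = 30.35°.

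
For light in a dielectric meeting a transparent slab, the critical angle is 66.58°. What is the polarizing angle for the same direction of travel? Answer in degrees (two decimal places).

n₂/n₁ = sin θ_c = sin 66.58° = 0.9176.
tan θ_B equals the same ratio, so θ_B = arctan(0.9176) = 42.54°.

θ_B ≈ 42.54°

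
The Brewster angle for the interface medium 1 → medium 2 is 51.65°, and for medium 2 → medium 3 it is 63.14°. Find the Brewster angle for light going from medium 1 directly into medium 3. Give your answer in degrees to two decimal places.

tan θ_B(1→2) = n₂/n₁ = tan 51.65° = 1.2640.
tan θ_B(2→3) = n₃/n₂ = tan 63.14° = 1.9745.
So n₃/n₁ = (n₂/n₁)(n₃/n₂) = 1.2640 × 1.9745 = 2.4957.
θ_B(1→3) = arctan(2.4957) = 68.16°.

θ_B ≈ 68.16°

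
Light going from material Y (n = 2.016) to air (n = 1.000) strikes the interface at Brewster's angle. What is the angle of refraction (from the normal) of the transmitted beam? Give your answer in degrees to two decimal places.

First find Brewster's angle: tan θ_B = 1.000/2.016 = 0.4960, giving θ_B = 26.38°.
Since θ_B + θ_t = 90° at Brewster incidence, θ_t = 90° − 26.38° = 63.62°.

θ_t ≈ 63.62°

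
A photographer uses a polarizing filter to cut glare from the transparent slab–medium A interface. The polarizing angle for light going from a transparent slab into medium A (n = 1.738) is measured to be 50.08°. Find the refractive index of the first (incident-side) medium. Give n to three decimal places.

Brewster's law: tan θ_B = n₂/n₁ (light incident in a transparent slab, refracted into medium A).
n₁ = n₂ / tan θ_B = 1.738 / tan 50.08° = 1.454.

n ≈ 1.454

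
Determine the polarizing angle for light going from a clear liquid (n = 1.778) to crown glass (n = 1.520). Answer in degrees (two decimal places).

θ_B ≈ 40.53°

Brewster's condition: tan θ_B = n₂/n₁ = 1.520/1.778 = 0.8549. Taking the arctangent, θ_B = 40.53°.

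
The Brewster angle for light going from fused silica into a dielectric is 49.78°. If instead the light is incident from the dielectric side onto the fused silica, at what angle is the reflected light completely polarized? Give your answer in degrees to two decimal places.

θ_B' ≈ 40.22°

tan θ_B' = n₁/n₂ = 1/tan θ_B, so θ_B' = 90° − θ_B.
θ_B' = 90° − 49.78° = 40.22°.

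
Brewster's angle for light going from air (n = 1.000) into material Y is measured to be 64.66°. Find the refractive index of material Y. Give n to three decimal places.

n ≈ 2.112

Brewster's law: tan θ_B = n₂/n₁ (light incident in air, refracted into material Y).
n₂ = n₁ tan θ_B = 1.000 × tan 64.66° = 2.112.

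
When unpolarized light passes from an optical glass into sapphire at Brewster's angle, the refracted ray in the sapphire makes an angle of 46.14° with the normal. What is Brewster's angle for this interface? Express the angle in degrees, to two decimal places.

θ_B ≈ 43.86°

Brewster's condition makes the reflected and refracted beams perpendicular: θ_B + θ_t = 90°.
So θ_B = 90° − θ_t = 90° − 46.14° = 43.86°.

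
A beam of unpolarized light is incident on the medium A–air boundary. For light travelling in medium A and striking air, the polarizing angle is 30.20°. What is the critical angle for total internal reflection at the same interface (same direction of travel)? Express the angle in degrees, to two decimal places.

θ_c ≈ 35.59°

tan θ_B = n₂/n₁ = tan 30.20° = 0.5820.
Total internal reflection: sin θ_c = n₂/n₁ = 0.5820.
θ_c = arcsin(0.5820) = 35.59°.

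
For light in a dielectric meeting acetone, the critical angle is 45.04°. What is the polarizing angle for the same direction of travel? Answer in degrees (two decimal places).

θ_B ≈ 35.28°

n₂/n₁ = sin θ_c = sin 45.04° = 0.7076.
tan θ_B equals the same ratio, so θ_B = arctan(0.7076) = 35.28°.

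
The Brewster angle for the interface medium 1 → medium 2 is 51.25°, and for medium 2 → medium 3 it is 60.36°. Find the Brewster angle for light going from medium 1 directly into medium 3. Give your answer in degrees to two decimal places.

θ_B ≈ 65.46°

tan θ_B(1→2) = n₂/n₁ = tan 51.25° = 1.2460.
tan θ_B(2→3) = n₃/n₂ = tan 60.36° = 1.7575.
So n₃/n₁ = (n₂/n₁)(n₃/n₂) = 1.2460 × 1.7575 = 2.1898.
θ_B(1→3) = arctan(2.1898) = 65.46°.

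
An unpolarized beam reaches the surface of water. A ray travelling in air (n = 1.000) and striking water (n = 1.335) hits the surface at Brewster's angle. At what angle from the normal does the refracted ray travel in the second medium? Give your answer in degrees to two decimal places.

tan θ_B = n₂/n₁ = 1.335/1.000 = 1.3350, so θ_B = 53.16°.
Since θ_B + θ_t = 90° at Brewster incidence, θ_t = 90° − 53.16° = 36.84°.

θ_t ≈ 36.84°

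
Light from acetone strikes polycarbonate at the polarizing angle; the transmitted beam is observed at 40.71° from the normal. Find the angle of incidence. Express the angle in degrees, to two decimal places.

At Brewster's angle the reflected and refracted rays are perpendicular, so θ_B + θ_t = 90°.
So θ_B = 90° − θ_t = 90° − 40.71° = 49.29°.

θ_B ≈ 49.29°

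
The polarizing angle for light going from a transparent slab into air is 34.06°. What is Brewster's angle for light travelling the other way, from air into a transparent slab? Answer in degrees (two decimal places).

θ_B' ≈ 55.94°

Reversing the direction swaps n₁ and n₂, so tan θ_B' = 1/tan θ_B and θ_B' = 90° − θ_B.
Hence θ_B' = 90° − 34.06° = 55.94°.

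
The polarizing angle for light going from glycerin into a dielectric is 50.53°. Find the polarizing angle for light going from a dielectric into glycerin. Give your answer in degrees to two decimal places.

Reversing the direction swaps n₁ and n₂, so tan θ_B' = 1/tan θ_B and θ_B' = 90° − θ_B.
Hence θ_B' = 90° − 50.53° = 39.47°.

θ_B' ≈ 39.47°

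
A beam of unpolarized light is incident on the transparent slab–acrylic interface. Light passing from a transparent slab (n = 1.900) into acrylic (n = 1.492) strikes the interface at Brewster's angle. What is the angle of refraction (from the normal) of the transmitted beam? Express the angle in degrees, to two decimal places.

θ_t ≈ 51.86°

First find Brewster's angle: tan θ_B = 1.492/1.900 = 0.7853, giving θ_B = 38.14°.
Since θ_B + θ_t = 90° at Brewster incidence, θ_t = 90° − 38.14° = 51.86°.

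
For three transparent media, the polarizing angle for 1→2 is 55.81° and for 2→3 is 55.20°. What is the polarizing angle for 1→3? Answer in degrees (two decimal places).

θ_B ≈ 64.73°

tan θ_B(1→2) = n₂/n₁ = tan 55.81° = 1.4720.
tan θ_B(2→3) = n₃/n₂ = tan 55.20° = 1.4388.
Multiplying, n₃/n₁ = 1.4720 × 1.4388 = 2.1179, and θ_B(1→3) = arctan 2.1179 = 64.73°.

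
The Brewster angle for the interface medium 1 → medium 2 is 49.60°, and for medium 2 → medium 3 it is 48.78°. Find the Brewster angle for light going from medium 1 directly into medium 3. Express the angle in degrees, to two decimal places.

θ_B ≈ 53.29°

Each Brewster angle gives a ratio: n₂/n₁ = tan 49.60° = 1.1750, n₃/n₂ = tan 48.78° = 1.1415.
n₃/n₁ = 1.3412. Then tan θ_B(1→3) = n₃/n₁, so θ_B(1→3) = arctan(1.3412) = 53.29°.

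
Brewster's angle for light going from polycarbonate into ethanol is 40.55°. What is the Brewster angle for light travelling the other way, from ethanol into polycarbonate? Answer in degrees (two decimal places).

θ_B' ≈ 49.45°

tan θ_B' = n₁/n₂ = 1/tan θ_B, so θ_B' = 90° − θ_B.
θ_B' = 90° − 40.55° = 49.45°.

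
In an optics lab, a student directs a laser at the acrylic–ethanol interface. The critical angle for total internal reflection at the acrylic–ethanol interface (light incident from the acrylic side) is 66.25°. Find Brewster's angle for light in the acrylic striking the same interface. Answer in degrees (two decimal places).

sin θ_c = n₂/n₁, so n₂/n₁ = sin 66.25° = 0.9153.
Brewster: tan θ_B = n₂/n₁ = 0.9153.
θ_B = arctan(0.9153) = 42.47°.

θ_B ≈ 42.47°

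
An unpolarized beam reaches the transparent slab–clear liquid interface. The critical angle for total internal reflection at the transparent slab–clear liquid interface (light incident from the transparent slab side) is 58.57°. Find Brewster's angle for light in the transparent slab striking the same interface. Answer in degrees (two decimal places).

n₂/n₁ = sin θ_c = sin 58.57° = 0.8533.
tan θ_B equals the same ratio, so θ_B = arctan(0.8533) = 40.47°.

θ_B ≈ 40.47°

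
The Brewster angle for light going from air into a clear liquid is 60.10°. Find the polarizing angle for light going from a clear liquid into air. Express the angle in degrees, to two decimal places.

tan θ_B' = n₁/n₂ = 1/tan θ_B, so θ_B' = 90° − θ_B.
θ_B' = 90° − 60.10° = 29.90°.

θ_B' ≈ 29.90°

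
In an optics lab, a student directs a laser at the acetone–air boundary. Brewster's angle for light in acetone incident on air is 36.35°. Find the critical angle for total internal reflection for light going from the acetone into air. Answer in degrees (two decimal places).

tan θ_B = n₂/n₁ = tan 36.35° = 0.7359.
Total internal reflection: sin θ_c = n₂/n₁ = 0.7359.
θ_c = arcsin(0.7359) = 47.38°.

θ_c ≈ 47.38°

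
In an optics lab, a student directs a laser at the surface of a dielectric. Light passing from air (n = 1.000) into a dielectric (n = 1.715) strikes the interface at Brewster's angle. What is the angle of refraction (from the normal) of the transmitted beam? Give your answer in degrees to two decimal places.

θ_B = arctan(n₂/n₁) = arctan(1.715/1.000) = 59.75°.
The refracted ray is perpendicular to the reflected ray, so θ_t = 90° − θ_B = 30.25°.

θ_t ≈ 30.25°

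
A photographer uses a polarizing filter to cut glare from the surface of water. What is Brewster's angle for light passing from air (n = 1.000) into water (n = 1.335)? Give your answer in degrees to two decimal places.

Here n₂/n₁ = 1.335/1.000 = 1.3350, and Brewster's law gives tan θ_B = n₂/n₁. Taking the arctangent, θ_B = 53.16°.

θ_B ≈ 53.16°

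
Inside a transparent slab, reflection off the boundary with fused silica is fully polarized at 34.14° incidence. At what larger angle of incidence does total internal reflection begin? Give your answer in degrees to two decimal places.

θ_c ≈ 42.69°

n₂/n₁ = tan 34.14° = 0.6781; the critical angle satisfies sin θ_c = n₂/n₁.
θ_c = arcsin(0.6781) = 42.69°.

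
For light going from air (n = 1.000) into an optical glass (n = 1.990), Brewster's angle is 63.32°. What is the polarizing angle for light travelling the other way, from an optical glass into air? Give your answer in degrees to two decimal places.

θ_B' ≈ 26.68°

tan θ_B' = n₁/n₂ = 1/tan θ_B, so θ_B' = 90° − θ_B.
θ_B' = 90° − 63.32° = 26.68°.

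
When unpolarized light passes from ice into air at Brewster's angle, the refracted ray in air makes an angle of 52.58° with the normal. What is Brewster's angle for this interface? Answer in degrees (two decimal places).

θ_B ≈ 37.42°

Brewster's condition makes the reflected and refracted beams perpendicular: θ_B + θ_t = 90°.
So θ_B = 90° − θ_t = 90° − 52.58° = 37.42°.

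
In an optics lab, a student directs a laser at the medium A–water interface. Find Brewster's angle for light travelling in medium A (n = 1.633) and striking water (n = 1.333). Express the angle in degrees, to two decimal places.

tan θ_B = n₂/n₁ = 1.333/1.633 = 0.8163.
θ_B = arctan(0.8163) = 39.22°.

θ_B ≈ 39.22°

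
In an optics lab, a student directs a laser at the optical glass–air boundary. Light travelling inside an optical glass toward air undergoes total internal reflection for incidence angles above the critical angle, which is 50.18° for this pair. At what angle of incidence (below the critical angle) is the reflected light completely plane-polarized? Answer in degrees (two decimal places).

At the critical angle sin θ_c = n₂/n₁, giving n₂/n₁ = sin 50.18° = 0.7681.
Then tan θ_B = n₂/n₁ = 0.7681, so θ_B = arctan 0.7681 = 37.53°.

θ_B ≈ 37.53°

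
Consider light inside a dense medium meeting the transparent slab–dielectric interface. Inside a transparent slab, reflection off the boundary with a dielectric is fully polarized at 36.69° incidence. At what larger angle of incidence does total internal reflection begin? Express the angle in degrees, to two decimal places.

tan θ_B = n₂/n₁ = tan 36.69° = 0.7451.
Total internal reflection: sin θ_c = n₂/n₁ = 0.7451.
θ_c = arcsin(0.7451) = 48.17°.

θ_c ≈ 48.17°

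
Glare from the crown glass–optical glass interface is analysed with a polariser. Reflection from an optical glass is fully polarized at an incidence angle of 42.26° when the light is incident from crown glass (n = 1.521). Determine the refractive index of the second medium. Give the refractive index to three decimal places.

Full polarization of the reflected beam means tan θ_B = n₂/n₁, where n₁ is the incident medium (crown glass).
n₂ = n₁ tan θ_B = 1.521 × tan 42.26° = 1.382.

n ≈ 1.382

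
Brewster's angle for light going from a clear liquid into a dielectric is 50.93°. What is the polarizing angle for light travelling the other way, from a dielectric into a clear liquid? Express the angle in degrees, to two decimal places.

θ_B' ≈ 39.07°

tan θ_B' = n₁/n₂ = 1/tan θ_B, so θ_B' = 90° − θ_B.
θ_B' = 90° − 50.93° = 39.07°.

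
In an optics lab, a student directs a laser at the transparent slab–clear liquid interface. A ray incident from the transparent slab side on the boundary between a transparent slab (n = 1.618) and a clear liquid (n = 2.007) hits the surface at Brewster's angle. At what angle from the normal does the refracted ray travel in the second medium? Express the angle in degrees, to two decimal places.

θ_t ≈ 38.88°

θ_B = arctan(n₂/n₁) = arctan(2.007/1.618) = 51.12°.
Since θ_B + θ_t = 90° at Brewster incidence, θ_t = 90° − 51.12° = 38.88°.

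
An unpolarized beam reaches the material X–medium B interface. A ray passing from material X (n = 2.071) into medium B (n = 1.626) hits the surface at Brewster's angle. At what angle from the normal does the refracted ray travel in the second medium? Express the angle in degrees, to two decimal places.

θ_t ≈ 51.86°

tan θ_B = n₂/n₁ = 1.626/2.071 = 0.7851, so θ_B = 38.14°.
Since θ_B + θ_t = 90° at Brewster incidence, θ_t = 90° − 38.14° = 51.86°.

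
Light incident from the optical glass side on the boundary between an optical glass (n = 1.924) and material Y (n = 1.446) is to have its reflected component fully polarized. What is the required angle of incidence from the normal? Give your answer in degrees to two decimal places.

θ_B ≈ 36.93°

tan θ_B = n₂/n₁ = 1.446/1.924 = 0.7516.
So θ_B = arctan 0.7516 = 36.93°.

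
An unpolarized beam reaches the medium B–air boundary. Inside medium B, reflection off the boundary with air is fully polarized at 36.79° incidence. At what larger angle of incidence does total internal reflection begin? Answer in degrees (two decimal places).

From Brewster, n₂/n₁ = tan θ_B = tan 36.79° = 0.7478.
Then sin θ_c = n₂/n₁ = 0.7478, so θ_c = arcsin 0.7478 = 48.40°.

θ_c ≈ 48.40°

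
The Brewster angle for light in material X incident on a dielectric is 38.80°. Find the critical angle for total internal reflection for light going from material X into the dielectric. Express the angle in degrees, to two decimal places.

tan θ_B = n₂/n₁ = tan 38.80° = 0.8040.
Total internal reflection: sin θ_c = n₂/n₁ = 0.8040.
θ_c = arcsin(0.8040) = 53.52°.

θ_c ≈ 53.52°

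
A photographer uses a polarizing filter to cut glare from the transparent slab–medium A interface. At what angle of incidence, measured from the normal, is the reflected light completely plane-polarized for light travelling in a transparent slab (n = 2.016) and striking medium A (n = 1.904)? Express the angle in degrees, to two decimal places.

θ_B ≈ 43.36°

tan θ_B = n₂/n₁ = 1.904/2.016 = 0.9444.
So θ_B = arctan 0.9444 = 43.36°.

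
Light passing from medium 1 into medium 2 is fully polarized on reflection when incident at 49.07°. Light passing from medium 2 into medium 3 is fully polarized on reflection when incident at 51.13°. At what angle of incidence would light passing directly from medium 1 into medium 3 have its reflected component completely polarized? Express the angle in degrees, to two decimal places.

θ_B ≈ 55.05°

Each Brewster angle gives a ratio: n₂/n₁ = tan 49.07° = 1.1532, n₃/n₂ = tan 51.13° = 1.2406.
So n₃/n₁ = (n₂/n₁)(n₃/n₂) = 1.1532 × 1.2406 = 1.4307.
θ_B(1→3) = arctan(1.4307) = 55.05°.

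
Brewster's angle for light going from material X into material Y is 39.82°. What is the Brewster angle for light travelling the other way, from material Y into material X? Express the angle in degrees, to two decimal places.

θ_B' ≈ 50.18°

The two Brewster angles are complementary: θ_B' = 90° − θ_B = 90° − 39.82° = 50.18°.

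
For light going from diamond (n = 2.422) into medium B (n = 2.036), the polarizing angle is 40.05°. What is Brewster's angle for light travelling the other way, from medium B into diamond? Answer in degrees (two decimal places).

θ_B' ≈ 49.95°

tan θ_B' = n₁/n₂ = 1/tan θ_B, so θ_B' = 90° − θ_B.
θ_B' = 90° − 40.05° = 49.95°.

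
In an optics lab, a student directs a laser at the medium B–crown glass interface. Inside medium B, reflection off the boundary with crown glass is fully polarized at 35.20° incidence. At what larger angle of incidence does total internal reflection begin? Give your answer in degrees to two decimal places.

θ_c ≈ 44.86°

tan θ_B = n₂/n₁ = tan 35.20° = 0.7054.
Total internal reflection: sin θ_c = n₂/n₁ = 0.7054.
θ_c = arcsin(0.7054) = 44.86°.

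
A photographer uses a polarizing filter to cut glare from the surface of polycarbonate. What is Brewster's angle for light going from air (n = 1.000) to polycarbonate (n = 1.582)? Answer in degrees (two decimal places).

Here n₂/n₁ = 1.582/1.000 = 1.5820, and Brewster's law gives tan θ_B = n₂/n₁.
So θ_B = arctan 1.5820 = 57.70°.

θ_B ≈ 57.70°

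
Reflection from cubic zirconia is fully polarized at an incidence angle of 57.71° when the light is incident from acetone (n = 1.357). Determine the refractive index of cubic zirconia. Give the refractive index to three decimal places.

n ≈ 2.147

Brewster's law: tan θ_B = n₂/n₁ (light incident in acetone, refracted into cubic zirconia).
n₂ = n₁ tan θ_B = 1.357 × tan 57.71° = 2.147.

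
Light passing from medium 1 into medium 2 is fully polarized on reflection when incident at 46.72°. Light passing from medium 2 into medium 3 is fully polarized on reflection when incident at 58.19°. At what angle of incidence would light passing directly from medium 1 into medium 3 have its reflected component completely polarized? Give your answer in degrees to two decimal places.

tan θ_B(1→2) = n₂/n₁ = tan 46.72° = 1.0619.
tan θ_B(2→3) = n₃/n₂ = tan 58.19° = 1.6122.
Multiplying, n₃/n₁ = 1.0619 × 1.6122 = 1.7120, and θ_B(1→3) = arctan 1.7120 = 59.71°.

θ_B ≈ 59.71°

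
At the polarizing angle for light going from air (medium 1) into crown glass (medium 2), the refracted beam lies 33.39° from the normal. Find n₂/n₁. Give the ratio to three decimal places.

θ_B + θ_t = 90°, so θ_B = 90° − 33.39° = 56.61°.
Then n₂/n₁ = tan θ_B = tan 56.61° = 1.517.

n₂/n₁ ≈ 1.517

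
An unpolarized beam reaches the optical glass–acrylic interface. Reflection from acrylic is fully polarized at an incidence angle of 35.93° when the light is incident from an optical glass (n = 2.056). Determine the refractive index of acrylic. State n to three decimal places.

n ≈ 1.490

Brewster's law: tan θ_B = n₂/n₁ (light incident in an optical glass, refracted into acrylic).
n₂ = n₁ tan θ_B = 2.056 × tan 35.93° = 1.490.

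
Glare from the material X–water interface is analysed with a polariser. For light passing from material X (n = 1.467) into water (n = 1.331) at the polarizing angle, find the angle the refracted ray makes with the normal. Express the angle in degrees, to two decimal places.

θ_t ≈ 47.78°

First find Brewster's angle: tan θ_B = 1.331/1.467 = 0.9073, giving θ_B = 42.22°.
At Brewster's angle the reflected and refracted rays are perpendicular, so θ_t = 90° − θ_B = 90° − 42.22° = 47.78°.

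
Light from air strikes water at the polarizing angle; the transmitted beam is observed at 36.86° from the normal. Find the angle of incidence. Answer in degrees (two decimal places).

θ_B ≈ 53.14°

Brewster's condition makes the reflected and refracted beams perpendicular: θ_B + θ_t = 90°.
θ_B = 90° − 36.86° = 53.14°.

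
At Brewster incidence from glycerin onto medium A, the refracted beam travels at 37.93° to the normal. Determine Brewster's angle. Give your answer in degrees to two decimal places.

θ_B ≈ 52.07°

At Brewster's angle the reflected and refracted rays are perpendicular, so θ_B + θ_t = 90°.
θ_B = 90° − 37.93° = 52.07°.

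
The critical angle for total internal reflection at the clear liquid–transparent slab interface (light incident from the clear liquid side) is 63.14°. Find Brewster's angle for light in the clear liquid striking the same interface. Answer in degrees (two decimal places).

θ_B ≈ 41.74°

n₂/n₁ = sin θ_c = sin 63.14° = 0.8921.
tan θ_B equals the same ratio, so θ_B = arctan(0.8921) = 41.74°.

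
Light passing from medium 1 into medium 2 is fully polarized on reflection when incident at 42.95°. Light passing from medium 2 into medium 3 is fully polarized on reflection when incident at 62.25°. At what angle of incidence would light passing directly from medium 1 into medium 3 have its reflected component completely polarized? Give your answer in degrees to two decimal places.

θ_B ≈ 60.53°

tan θ_B(1→2) = n₂/n₁ = tan 42.95° = 0.9309.
tan θ_B(2→3) = n₃/n₂ = tan 62.25° = 1.9007.
n₃/n₁ = 1.7693. Then tan θ_B(1→3) = n₃/n₁, so θ_B(1→3) = arctan(1.7693) = 60.53°.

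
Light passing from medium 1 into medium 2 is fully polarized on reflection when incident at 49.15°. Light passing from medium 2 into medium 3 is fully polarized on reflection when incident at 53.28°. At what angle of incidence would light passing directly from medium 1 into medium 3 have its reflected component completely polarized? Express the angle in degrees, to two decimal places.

n₂/n₁ = tan 49.15° = 1.1565 and n₃/n₂ = tan 53.28° = 1.3406.
n₃/n₁ = 1.5504. Then tan θ_B(1→3) = n₃/n₁, so θ_B(1→3) = arctan(1.5504) = 57.18°.

θ_B ≈ 57.18°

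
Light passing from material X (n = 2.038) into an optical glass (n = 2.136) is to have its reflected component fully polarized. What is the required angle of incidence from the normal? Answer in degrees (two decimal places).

Brewster's condition: tan θ_B = n₂/n₁ = 2.136/2.038 = 1.0481.
θ_B = arctan(1.0481) = 46.34°.

θ_B ≈ 46.34°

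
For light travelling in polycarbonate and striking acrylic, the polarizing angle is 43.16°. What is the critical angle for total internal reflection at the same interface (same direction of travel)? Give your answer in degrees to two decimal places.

θ_c ≈ 69.68°

tan θ_B = n₂/n₁ = tan 43.16° = 0.9377.
Total internal reflection: sin θ_c = n₂/n₁ = 0.9377.
θ_c = arcsin(0.9377) = 69.68°.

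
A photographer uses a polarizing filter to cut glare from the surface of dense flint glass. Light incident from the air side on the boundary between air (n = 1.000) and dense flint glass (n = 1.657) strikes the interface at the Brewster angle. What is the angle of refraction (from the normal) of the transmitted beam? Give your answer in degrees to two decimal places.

θ_t ≈ 31.11°

First find Brewster's angle: tan θ_B = 1.657/1.000 = 1.6570, giving θ_B = 58.89°.
At Brewster's angle the reflected and refracted rays are perpendicular, so θ_t = 90° − θ_B = 90° − 58.89° = 31.11°.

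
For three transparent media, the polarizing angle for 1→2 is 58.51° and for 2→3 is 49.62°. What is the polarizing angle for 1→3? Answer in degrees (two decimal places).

θ_B ≈ 62.48°

n₂/n₁ = tan 58.51° = 1.6325 and n₃/n₂ = tan 49.62° = 1.1758.
n₃/n₁ = 1.9195. Then tan θ_B(1→3) = n₃/n₁, so θ_B(1→3) = arctan(1.9195) = 62.48°.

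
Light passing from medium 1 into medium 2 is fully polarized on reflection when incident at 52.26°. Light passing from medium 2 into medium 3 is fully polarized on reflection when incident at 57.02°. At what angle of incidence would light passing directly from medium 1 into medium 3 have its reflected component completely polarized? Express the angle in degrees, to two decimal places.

θ_B ≈ 63.33°

tan θ_B(1→2) = n₂/n₁ = tan 52.26° = 1.2920.
tan θ_B(2→3) = n₃/n₂ = tan 57.02° = 1.5410.
Multiplying, n₃/n₁ = 1.2920 × 1.5410 = 1.9910, and θ_B(1→3) = arctan 1.9910 = 63.33°.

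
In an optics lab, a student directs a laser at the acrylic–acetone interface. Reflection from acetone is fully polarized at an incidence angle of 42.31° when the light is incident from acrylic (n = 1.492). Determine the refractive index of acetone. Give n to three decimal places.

Brewster's law: tan θ_B = n₂/n₁ (light incident in acrylic, refracted into acetone).
n₂ = n₁ tan θ_B = 1.492 × tan 42.31° = 1.358.

n ≈ 1.358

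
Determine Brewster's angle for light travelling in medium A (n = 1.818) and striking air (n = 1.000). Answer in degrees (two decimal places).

θ_B ≈ 28.81°

Brewster's condition: tan θ_B = n₂/n₁ = 1.000/1.818 = 0.5501. Taking the arctangent, θ_B = 28.81°.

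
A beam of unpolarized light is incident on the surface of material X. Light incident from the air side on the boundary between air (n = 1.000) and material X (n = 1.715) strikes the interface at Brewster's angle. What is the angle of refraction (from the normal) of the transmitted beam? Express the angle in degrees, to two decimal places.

First find Brewster's angle: tan θ_B = 1.715/1.000 = 1.7150, giving θ_B = 59.75°.
At Brewster's angle the reflected and refracted rays are perpendicular, so θ_t = 90° − θ_B = 90° − 59.75° = 30.25°.

θ_t ≈ 30.25°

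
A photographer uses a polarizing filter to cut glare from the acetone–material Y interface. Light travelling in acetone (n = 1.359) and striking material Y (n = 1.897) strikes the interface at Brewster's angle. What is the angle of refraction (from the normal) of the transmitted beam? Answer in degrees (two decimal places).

θ_t ≈ 35.62°

tan θ_B = n₂/n₁ = 1.897/1.359 = 1.3959, so θ_B = 54.38°.
The refracted ray is perpendicular to the reflected ray, so θ_t = 90° − θ_B = 35.62°.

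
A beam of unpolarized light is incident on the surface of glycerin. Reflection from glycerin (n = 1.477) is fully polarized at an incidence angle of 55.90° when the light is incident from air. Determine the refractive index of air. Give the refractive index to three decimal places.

At Brewster's angle, tan θ_B = n₂/n₁ with n₁ on the incident side (air) and n₂ on the transmitted side (glycerin).
n₁ = n₂ / tan θ_B = 1.477 / tan 55.90° = 1.000.

n ≈ 1.000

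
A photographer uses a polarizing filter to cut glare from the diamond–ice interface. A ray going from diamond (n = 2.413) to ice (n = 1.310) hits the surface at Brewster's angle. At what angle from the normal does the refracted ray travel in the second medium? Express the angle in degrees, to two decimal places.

θ_t ≈ 61.50°

θ_B = arctan(n₂/n₁) = arctan(1.310/2.413) = 28.50°.
Since θ_B + θ_t = 90° at Brewster incidence, θ_t = 90° − 28.50° = 61.50°.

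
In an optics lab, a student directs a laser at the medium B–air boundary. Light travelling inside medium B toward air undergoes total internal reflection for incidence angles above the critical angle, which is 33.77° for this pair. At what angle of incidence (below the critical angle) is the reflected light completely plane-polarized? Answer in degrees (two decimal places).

sin θ_c = n₂/n₁, so n₂/n₁ = sin 33.77° = 0.5559.
Brewster: tan θ_B = n₂/n₁ = 0.5559.
θ_B = arctan(0.5559) = 29.07°.

θ_B ≈ 29.07°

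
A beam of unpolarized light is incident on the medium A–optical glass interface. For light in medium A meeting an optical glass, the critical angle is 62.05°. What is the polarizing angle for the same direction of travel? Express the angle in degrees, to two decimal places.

θ_B ≈ 41.46°

sin θ_c = n₂/n₁, so n₂/n₁ = sin 62.05° = 0.8834.
Brewster: tan θ_B = n₂/n₁ = 0.8834.
θ_B = arctan(0.8834) = 41.46°.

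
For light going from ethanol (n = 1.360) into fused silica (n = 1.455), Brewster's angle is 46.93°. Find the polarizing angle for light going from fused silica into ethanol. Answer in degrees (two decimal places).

The two Brewster angles are complementary: θ_B' = 90° − θ_B = 90° − 46.93° = 43.07°.

θ_B' ≈ 43.07°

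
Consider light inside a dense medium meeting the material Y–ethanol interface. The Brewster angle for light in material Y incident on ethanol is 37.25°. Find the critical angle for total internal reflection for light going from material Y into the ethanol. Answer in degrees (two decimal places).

θ_c ≈ 49.50°

tan θ_B = n₂/n₁ = tan 37.25° = 0.7604.
Total internal reflection: sin θ_c = n₂/n₁ = 0.7604.
θ_c = arcsin(0.7604) = 49.50°.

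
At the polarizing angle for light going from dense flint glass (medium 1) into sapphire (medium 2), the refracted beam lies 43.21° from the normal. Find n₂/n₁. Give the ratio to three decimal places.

n₂/n₁ ≈ 1.065

θ_B + θ_t = 90°, so θ_B = 90° − 43.21° = 46.79°.
Then n₂/n₁ = tan θ_B = tan 46.79° = 1.065.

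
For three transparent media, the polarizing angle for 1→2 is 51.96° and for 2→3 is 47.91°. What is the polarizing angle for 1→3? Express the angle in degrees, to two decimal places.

Each Brewster angle gives a ratio: n₂/n₁ = tan 51.96° = 1.2781, n₃/n₂ = tan 47.91° = 1.1071.
n₃/n₁ = 1.4150. Then tan θ_B(1→3) = n₃/n₁, so θ_B(1→3) = arctan(1.4150) = 54.75°.

θ_B ≈ 54.75°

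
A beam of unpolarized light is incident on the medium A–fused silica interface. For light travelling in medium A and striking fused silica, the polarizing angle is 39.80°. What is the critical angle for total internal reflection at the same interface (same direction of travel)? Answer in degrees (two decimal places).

tan θ_B = n₂/n₁ = tan 39.80° = 0.8332.
Total internal reflection: sin θ_c = n₂/n₁ = 0.8332.
θ_c = arcsin(0.8332) = 56.43°.

θ_c ≈ 56.43°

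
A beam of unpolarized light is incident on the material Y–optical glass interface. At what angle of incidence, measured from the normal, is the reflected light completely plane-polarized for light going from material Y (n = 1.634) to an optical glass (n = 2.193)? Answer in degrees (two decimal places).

Brewster's condition: tan θ_B = n₂/n₁ = 2.193/1.634 = 1.3421.
θ_B = arctan(1.3421) = 53.31°.

θ_B ≈ 53.31°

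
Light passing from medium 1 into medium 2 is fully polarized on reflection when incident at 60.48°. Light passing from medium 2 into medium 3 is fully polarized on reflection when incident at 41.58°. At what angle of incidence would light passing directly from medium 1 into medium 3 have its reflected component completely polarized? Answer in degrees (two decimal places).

n₂/n₁ = tan 60.48° = 1.7661 and n₃/n₂ = tan 41.58° = 0.8872.
n₃/n₁ = 1.5669. Then tan θ_B(1→3) = n₃/n₁, so θ_B(1→3) = arctan(1.5669) = 57.45°.

θ_B ≈ 57.45°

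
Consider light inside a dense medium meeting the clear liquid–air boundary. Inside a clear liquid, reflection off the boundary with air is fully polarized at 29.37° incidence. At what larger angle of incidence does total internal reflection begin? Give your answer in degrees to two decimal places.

From Brewster, n₂/n₁ = tan θ_B = tan 29.37° = 0.5628.
Then sin θ_c = n₂/n₁ = 0.5628, so θ_c = arcsin 0.5628 = 34.25°.

θ_c ≈ 34.25°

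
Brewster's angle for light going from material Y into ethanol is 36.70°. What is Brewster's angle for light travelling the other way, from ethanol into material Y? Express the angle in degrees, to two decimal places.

θ_B' ≈ 53.30°

Reversing the direction swaps n₁ and n₂, so tan θ_B' = 1/tan θ_B and θ_B' = 90° − θ_B.
Hence θ_B' = 90° − 36.70° = 53.30°.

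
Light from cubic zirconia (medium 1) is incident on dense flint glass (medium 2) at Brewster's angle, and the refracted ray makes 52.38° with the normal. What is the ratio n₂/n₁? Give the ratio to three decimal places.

n₂/n₁ ≈ 0.771

θ_B + θ_t = 90°, so θ_B = 90° − 52.38° = 37.62°.
Then n₂/n₁ = tan θ_B = tan 37.62° = 0.771.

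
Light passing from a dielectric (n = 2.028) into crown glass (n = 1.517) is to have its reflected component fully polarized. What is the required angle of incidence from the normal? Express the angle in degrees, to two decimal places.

At Brewster's angle the reflected and refracted rays are perpendicular, which with Snell's law gives tan θ_B = n₂/n₁.
tan θ_B = n₂/n₁ = 1.517/2.028 = 0.7480. Taking the arctangent, θ_B = 36.80°.

θ_B ≈ 36.80°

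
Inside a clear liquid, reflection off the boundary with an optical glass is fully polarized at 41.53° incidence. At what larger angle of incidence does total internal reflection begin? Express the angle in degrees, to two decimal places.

From Brewster, n₂/n₁ = tan θ_B = tan 41.53° = 0.8857.
Then sin θ_c = n₂/n₁ = 0.8857, so θ_c = arcsin 0.8857 = 62.33°.

θ_c ≈ 62.33°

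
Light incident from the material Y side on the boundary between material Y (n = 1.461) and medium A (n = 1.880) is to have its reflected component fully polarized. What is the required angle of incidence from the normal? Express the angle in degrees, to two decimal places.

θ_B ≈ 52.15°

At Brewster's angle the reflected and refracted rays are perpendicular, which with Snell's law gives tan θ_B = n₂/n₁.
tan θ_B = n₂/n₁ = 1.880/1.461 = 1.2868.
θ_B = arctan(1.2868) = 52.15°.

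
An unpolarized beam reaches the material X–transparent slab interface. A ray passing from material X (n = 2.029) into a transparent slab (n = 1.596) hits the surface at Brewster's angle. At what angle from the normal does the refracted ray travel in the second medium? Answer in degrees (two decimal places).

θ_t ≈ 51.81°

tan θ_B = n₂/n₁ = 1.596/2.029 = 0.7866, so θ_B = 38.19°.
The refracted ray is perpendicular to the reflected ray, so θ_t = 90° − θ_B = 51.81°.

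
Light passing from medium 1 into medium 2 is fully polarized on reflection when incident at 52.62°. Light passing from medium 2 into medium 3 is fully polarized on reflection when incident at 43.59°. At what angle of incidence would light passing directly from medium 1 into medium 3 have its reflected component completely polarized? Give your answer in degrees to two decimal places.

tan θ_B(1→2) = n₂/n₁ = tan 52.62° = 1.3089.
tan θ_B(2→3) = n₃/n₂ = tan 43.59° = 0.9520.
So n₃/n₁ = (n₂/n₁)(n₃/n₂) = 1.3089 × 0.9520 = 1.2460.
θ_B(1→3) = arctan(1.2460) = 51.25°.

θ_B ≈ 51.25°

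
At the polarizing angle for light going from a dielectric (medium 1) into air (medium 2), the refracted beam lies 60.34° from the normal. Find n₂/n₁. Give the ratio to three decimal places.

n₂/n₁ ≈ 0.569

θ_B + θ_t = 90°, so θ_B = 90° − 60.34° = 29.66°.
Then n₂/n₁ = tan θ_B = tan 29.66° = 0.569.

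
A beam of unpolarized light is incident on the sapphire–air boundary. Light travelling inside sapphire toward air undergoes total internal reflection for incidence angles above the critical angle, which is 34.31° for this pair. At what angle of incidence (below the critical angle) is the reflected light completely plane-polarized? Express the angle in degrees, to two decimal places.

θ_B ≈ 29.41°

n₂/n₁ = sin θ_c = sin 34.31° = 0.5637.
tan θ_B equals the same ratio, so θ_B = arctan(0.5637) = 29.41°.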